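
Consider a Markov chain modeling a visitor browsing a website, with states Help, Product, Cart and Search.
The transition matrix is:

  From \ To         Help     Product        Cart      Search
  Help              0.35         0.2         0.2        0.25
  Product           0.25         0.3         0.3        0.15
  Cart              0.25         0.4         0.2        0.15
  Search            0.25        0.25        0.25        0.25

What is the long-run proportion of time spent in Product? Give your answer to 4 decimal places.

0.2862

Let the stationary distribution be π with π = πP and π_1 + π_2 + π_3 + π_4 = 1.
π_1 = 0.35·π_1 + 0.25·π_2 + 0.25·π_3 + 0.25·π_4
π_2 = 0.2·π_1 + 0.3·π_2 + 0.4·π_3 + 0.25·π_4
π_3 = 0.2·π_1 + 0.3·π_2 + 0.2·π_3 + 0.25·π_4
Solving with the normalization constraint gives π = (0.2778, 0.2862, 0.2385, 0.1975).
So the stationary probability of Product is 0.2862.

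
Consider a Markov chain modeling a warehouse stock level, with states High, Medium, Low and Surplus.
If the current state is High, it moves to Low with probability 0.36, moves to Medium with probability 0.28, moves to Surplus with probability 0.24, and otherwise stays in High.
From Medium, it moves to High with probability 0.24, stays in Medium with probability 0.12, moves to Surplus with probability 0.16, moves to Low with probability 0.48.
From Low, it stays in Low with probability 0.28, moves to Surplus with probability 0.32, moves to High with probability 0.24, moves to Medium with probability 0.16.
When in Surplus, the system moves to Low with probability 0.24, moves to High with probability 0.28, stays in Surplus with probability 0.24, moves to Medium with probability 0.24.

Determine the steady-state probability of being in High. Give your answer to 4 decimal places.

0.2232

Let the stationary distribution be π with π = πP and π_1 + π_2 + π_3 + π_4 = 1.
π_1 = 0.12·π_1 + 0.24·π_2 + 0.24·π_3 + 0.28·π_4
π_2 = 0.28·π_1 + 0.12·π_2 + 0.16·π_3 + 0.24·π_4
π_3 = 0.36·π_1 + 0.48·π_2 + 0.28·π_3 + 0.24·π_4
Solving with the normalization constraint gives π = (0.2232, 0.1989, 0.3276, 0.2503).
So the stationary probability of High is 0.2232.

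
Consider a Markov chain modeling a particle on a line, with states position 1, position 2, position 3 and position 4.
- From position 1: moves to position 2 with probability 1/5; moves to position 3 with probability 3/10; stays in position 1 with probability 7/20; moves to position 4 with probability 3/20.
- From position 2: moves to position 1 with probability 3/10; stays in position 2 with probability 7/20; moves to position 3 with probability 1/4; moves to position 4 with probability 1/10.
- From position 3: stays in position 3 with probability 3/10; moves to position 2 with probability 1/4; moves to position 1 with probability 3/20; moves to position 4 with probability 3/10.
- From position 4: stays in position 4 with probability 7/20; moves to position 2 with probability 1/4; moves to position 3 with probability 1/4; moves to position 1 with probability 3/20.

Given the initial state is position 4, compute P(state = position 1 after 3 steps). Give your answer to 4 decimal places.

Propagate the distribution vector 3 steps from position 4.
After 0 steps: (0.0000, 0.0000, 0.0000, 1.0000)
After 1 step: (0.1500, 0.2500, 0.2500, 0.3500)
After 2 steps: (0.2175, 0.2675, 0.2700, 0.2450)
After 3 steps: (0.2336, 0.2659, 0.2744, 0.2261)
P(in position 1 after 3 steps) = 0.2336

0.2336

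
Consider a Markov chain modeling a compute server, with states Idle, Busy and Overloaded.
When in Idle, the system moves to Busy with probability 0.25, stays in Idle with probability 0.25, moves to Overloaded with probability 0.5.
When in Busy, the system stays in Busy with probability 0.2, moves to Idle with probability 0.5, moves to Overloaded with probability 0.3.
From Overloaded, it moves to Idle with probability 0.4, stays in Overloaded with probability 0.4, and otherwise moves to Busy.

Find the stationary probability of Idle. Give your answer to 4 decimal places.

Let the stationary distribution be π with π = πP and π_1 + π_2 + π_3 = 1.
π_1 = 0.25·π_1 + 0.5·π_2 + 0.4·π_3
π_2 = 0.25·π_1 + 0.2·π_2 + 0.2·π_3
Solving with the normalization constraint gives π = (0.3668, 0.2183, 0.4148).
So the stationary probability of Idle is 0.3668.

0.3668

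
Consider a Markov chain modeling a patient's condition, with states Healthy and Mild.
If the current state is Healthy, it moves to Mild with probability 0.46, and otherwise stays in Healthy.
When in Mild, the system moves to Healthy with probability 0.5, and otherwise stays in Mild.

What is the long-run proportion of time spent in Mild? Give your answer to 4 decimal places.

Let the stationary distribution be π with π = πP and π_1 + π_2 = 1.
π_1 = 0.54·π_1 + 0.5·π_2
Solving with the normalization constraint gives π = (0.5208, 0.4792).
So the stationary probability of Mild is 0.4792.

0.4792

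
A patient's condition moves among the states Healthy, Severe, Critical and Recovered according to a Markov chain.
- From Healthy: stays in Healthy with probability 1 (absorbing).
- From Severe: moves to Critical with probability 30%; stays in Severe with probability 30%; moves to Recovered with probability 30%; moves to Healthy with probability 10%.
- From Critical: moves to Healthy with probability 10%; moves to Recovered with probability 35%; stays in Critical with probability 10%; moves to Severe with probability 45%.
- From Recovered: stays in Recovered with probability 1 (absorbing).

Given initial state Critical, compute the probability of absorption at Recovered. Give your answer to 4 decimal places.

0.7677

Let h(s) be the probability of absorption at Recovered starting from transient state s. Then h(Recovered) = 1 and h(Healthy) = 0. By first-step analysis:
h(Severe) = 0.1·0 + 0.3·h(Severe) + 0.3·h(Critical) + 0.3·1
h(Critical) = 0.1·0 + 0.45·h(Severe) + 0.1·h(Critical) + 0.35·1
Solving: h(Severe) = 0.7576, h(Critical) = 0.7677.
Starting from Critical, the probability is 0.7677.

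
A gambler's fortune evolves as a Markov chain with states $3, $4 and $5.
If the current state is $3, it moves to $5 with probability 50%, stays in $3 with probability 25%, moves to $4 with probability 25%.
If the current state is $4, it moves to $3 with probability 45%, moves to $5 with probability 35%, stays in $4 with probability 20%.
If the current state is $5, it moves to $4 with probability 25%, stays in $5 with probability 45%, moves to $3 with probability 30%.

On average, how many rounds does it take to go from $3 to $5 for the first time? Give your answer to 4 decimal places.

2.1538

Let t(s) be the expected number of rounds to first reach $5 from state s, with t($5) = 0. Conditioning on the first round:
t($3) = 1 + 0.25·t($3) + 0.25·t($4)
t($4) = 1 + 0.45·t($3) + 0.2·t($4)
Solving: t($3) = 2.1538, t($4) = 2.4615.
Expected rounds from $3 to $5: 2.1538.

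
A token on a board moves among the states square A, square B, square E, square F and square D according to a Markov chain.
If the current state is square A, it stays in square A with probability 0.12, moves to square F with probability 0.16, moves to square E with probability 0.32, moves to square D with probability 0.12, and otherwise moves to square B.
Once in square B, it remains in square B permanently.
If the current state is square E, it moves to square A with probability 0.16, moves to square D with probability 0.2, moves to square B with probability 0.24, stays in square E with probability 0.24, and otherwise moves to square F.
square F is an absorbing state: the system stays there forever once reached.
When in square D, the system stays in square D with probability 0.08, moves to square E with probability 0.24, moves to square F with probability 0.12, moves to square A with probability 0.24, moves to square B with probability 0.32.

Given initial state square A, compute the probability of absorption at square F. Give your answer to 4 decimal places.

Let h(s) be the probability of absorption at square F starting from transient state s. Then h(square F) = 1 and h(square B) = 0. By first-step analysis:
h(square A) = 0.12·h(square A) + 0.28·0 + 0.32·h(square E) + 0.16·1 + 0.12·h(square D)
h(square E) = 0.16·h(square A) + 0.24·0 + 0.24·h(square E) + 0.16·1 + 0.2·h(square D)
h(square D) = 0.24·h(square A) + 0.32·0 + 0.24·h(square E) + 0.12·1 + 0.08·h(square D)
Solving: h(square A) = 0.3605, h(square E) = 0.3710, h(square D) = 0.3213.
Starting from square A, the probability is 0.3605.

0.3605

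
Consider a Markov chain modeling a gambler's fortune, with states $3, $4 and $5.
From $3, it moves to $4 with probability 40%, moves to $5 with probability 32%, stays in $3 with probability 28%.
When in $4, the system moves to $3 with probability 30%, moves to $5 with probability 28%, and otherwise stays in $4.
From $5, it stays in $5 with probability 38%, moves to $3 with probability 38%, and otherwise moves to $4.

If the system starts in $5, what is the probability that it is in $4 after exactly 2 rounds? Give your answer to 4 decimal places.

Sum over the intermediate state after 1 round:
P = P($5→$3)·P($3→$4) + P($5→$4)·P($4→$4) + P($5→$5)·P($5→$4)
  = 0.38×0.4 + 0.24×0.42 + 0.38×0.24
  = 0.1520 + 0.1008 + 0.0912 = 0.3440

0.3440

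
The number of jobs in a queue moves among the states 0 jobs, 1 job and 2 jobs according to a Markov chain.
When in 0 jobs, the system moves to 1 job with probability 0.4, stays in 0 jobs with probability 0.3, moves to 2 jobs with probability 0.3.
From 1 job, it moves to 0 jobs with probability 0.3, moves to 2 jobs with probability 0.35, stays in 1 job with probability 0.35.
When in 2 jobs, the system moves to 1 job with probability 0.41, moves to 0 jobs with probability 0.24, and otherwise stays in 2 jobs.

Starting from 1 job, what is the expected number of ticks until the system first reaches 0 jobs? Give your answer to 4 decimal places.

Let t(s) be the expected number of ticks to first reach 0 jobs from state s, with t(0 jobs) = 0. Conditioning on the first tick:
t(1 job) = 1 + 0.35·t(1 job) + 0.35·t(2 jobs)
t(2 jobs) = 1 + 0.41·t(1 job) + 0.35·t(2 jobs)
Solving: t(1 job) = 3.5842, t(2 jobs) = 3.7993.
Expected ticks from 1 job to 0 jobs: 3.5842.

3.5842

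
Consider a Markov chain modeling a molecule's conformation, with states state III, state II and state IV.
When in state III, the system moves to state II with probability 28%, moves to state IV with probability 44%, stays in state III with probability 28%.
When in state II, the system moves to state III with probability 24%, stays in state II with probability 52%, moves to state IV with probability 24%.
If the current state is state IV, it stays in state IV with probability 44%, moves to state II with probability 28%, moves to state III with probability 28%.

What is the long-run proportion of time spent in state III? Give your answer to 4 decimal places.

0.2653

Let the stationary distribution be π with π = πP and π_1 + π_2 + π_3 = 1.
π_1 = 0.28·π_1 + 0.24·π_2 + 0.28·π_3
π_2 = 0.28·π_1 + 0.52·π_2 + 0.28·π_3
Solving with the normalization constraint gives π = (0.2653, 0.3684, 0.3663).
So the stationary probability of state III is 0.2653.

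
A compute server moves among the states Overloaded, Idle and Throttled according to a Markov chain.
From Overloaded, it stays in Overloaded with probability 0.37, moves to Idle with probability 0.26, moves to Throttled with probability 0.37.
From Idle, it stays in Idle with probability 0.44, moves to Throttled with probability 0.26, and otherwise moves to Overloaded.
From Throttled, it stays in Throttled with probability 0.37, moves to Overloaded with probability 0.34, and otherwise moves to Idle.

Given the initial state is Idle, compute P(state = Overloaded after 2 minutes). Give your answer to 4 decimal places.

Sum over the intermediate state after 1 minute:
P = P(Idle→Overloaded)·P(Overloaded→Overloaded) + P(Idle→Idle)·P(Idle→Overloaded) + P(Idle→Throttled)·P(Throttled→Overloaded)
  = 0.3×0.37 + 0.44×0.3 + 0.26×0.34
  = 0.1110 + 0.1320 + 0.0884 = 0.3314

0.3314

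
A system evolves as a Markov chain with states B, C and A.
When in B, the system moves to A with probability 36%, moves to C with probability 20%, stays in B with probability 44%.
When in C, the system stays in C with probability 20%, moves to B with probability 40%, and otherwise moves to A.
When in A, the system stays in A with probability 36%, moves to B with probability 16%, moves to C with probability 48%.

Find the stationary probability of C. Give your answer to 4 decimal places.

0.3042

Let the stationary distribution be π with π = πP and π_1 + π_2 + π_3 = 1.
π_1 = 0.44·π_1 + 0.4·π_2 + 0.16·π_3
π_2 = 0.2·π_1 + 0.2·π_2 + 0.48·π_3
Solving with the normalization constraint gives π = (0.3236, 0.3042, 0.3722).
So the stationary probability of C is 0.3042.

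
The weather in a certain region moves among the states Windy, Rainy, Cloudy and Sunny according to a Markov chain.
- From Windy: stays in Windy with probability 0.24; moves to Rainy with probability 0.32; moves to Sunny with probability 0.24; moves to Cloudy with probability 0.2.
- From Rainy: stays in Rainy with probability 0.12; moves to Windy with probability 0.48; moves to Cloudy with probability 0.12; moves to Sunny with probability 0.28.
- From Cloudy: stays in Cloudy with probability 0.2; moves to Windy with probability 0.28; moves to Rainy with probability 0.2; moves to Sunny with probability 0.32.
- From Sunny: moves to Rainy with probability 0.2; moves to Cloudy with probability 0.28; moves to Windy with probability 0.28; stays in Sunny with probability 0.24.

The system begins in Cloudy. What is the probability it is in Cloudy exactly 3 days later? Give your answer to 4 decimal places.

0.2037

Propagate the distribution vector 3 days from Cloudy.
After 0 days: (0.0000, 0.0000, 1.0000, 0.0000)
After 1 day: (0.2800, 0.2000, 0.2000, 0.3200)
After 2 days: (0.3088, 0.2176, 0.2096, 0.2640)
After 3 days: (0.3112, 0.2196, 0.2037, 0.2655)
P(in Cloudy after 3 days) = 0.2037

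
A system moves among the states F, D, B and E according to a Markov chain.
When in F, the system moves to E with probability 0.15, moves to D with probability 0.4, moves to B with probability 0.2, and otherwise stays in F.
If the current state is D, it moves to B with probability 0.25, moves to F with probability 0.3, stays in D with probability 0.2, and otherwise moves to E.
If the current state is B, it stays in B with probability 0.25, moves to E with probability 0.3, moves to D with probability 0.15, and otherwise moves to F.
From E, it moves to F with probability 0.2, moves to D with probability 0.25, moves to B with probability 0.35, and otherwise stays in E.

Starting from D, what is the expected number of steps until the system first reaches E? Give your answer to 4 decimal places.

Let t(s) be the expected number of steps to first reach E from state s, with t(E) = 0. Conditioning on the first step:
t(F) = 1 + 0.25·t(F) + 0.4·t(D) + 0.2·t(B)
t(D) = 1 + 0.3·t(F) + 0.2·t(D) + 0.25·t(B)
t(B) = 1 + 0.3·t(F) + 0.15·t(D) + 0.25·t(B)
Solving: t(F) = 4.7065, t(D) = 4.2879, t(B) = 4.0735.
Expected steps from D to E: 4.2879.

4.2879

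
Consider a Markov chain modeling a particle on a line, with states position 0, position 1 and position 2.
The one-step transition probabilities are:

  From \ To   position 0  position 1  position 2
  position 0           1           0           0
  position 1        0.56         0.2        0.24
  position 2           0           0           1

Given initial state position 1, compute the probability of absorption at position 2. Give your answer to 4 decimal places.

0.3000

Let h(s) be the probability of absorption at position 2 starting from transient state s. Then h(position 2) = 1 and h(position 0) = 0. By first-step analysis:
h(position 1) = 0.56·0 + 0.2·h(position 1) + 0.24·1
Solving: h(position 1) = 0.3000.
Starting from position 1, the probability is 0.3000.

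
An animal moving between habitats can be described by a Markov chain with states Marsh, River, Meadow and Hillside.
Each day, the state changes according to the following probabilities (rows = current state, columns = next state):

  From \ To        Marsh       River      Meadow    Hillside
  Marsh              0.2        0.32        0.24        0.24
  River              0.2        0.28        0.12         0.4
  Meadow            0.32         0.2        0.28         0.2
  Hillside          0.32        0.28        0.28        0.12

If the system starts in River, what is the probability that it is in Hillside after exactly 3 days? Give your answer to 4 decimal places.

Propagate the distribution vector 3 days from River.
After 0 days: (0.0000, 1.0000, 0.0000, 0.0000)
After 1 day: (0.2000, 0.2800, 0.1200, 0.4000)
After 2 days: (0.2624, 0.2784, 0.2272, 0.2320)
After 3 days: (0.2551, 0.2723, 0.2250, 0.2476)
P(in Hillside after 3 days) = 0.2476

0.2476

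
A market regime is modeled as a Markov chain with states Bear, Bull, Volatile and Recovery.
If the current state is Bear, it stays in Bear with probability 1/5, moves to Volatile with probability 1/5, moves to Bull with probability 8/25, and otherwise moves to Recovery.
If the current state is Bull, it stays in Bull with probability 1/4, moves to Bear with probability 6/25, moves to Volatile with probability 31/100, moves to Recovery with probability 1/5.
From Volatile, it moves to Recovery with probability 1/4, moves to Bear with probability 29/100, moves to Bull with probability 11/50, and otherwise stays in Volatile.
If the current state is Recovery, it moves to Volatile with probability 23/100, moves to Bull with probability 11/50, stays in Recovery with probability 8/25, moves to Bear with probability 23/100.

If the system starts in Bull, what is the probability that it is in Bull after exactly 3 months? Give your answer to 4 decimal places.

Propagate the distribution vector 3 months from Bull.
After 0 months: (0.0000, 1.0000, 0.0000, 0.0000)
After 1 month: (0.2400, 0.2500, 0.3100, 0.2000)
After 2 months: (0.2439, 0.2515, 0.2459, 0.2587)
After 3 months: (0.2400, 0.2519, 0.2453, 0.2629)
P(in Bull after 3 months) = 0.2519

0.2519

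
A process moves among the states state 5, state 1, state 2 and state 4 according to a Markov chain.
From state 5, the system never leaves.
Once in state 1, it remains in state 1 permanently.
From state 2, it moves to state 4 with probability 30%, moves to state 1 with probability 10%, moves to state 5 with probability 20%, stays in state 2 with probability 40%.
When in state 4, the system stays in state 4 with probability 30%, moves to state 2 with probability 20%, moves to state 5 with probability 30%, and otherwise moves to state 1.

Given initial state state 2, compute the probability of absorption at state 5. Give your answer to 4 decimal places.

0.6389

Let h(s) be the probability of absorption at state 5 starting from transient state s. Then h(state 5) = 1 and h(state 1) = 0. By first-step analysis:
h(state 2) = 0.2·1 + 0.1·0 + 0.4·h(state 2) + 0.3·h(state 4)
h(state 4) = 0.3·1 + 0.2·0 + 0.2·h(state 2) + 0.3·h(state 4)
Solving: h(state 2) = 0.6389, h(state 4) = 0.6111.
Starting from state 2, the probability is 0.6389.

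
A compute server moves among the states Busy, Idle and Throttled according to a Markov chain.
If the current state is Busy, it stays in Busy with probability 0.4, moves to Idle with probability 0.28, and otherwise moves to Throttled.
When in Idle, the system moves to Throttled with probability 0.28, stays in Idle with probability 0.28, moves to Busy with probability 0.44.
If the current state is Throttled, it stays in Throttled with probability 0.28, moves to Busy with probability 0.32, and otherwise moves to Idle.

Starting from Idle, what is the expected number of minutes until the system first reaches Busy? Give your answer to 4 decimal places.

Let t(s) be the expected number of minutes to first reach Busy from state s, with t(Busy) = 0. Conditioning on the first minute:
t(Idle) = 1 + 0.28·t(Idle) + 0.28·t(Throttled)
t(Throttled) = 1 + 0.4·t(Idle) + 0.28·t(Throttled)
Solving: t(Idle) = 2.4606, t(Throttled) = 2.7559.
Expected minutes from Idle to Busy: 2.4606.

2.4606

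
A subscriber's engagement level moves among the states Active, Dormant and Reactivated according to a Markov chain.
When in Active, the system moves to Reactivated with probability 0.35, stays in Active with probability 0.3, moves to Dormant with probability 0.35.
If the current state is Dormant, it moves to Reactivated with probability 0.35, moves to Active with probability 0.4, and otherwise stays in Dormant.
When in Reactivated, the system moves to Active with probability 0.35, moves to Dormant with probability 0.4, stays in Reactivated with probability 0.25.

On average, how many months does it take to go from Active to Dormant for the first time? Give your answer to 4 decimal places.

Let t(s) be the expected number of months to first reach Dormant from state s, with t(Dormant) = 0. Conditioning on the first month:
t(Active) = 1 + 0.3·t(Active) + 0.35·t(Reactivated)
t(Reactivated) = 1 + 0.35·t(Active) + 0.25·t(Reactivated)
Solving: t(Active) = 2.7329, t(Reactivated) = 2.6087.
Expected months from Active to Dormant: 2.7329.

2.7329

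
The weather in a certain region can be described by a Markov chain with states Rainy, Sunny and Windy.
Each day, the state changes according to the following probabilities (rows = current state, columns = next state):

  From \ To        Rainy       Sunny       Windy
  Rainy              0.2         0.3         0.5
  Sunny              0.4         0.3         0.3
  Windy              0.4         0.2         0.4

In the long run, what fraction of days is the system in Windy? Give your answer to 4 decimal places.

0.4074

Let the stationary distribution be π with π = πP and π_1 + π_2 + π_3 = 1.
π_1 = 0.2·π_1 + 0.4·π_2 + 0.4·π_3
π_2 = 0.3·π_1 + 0.3·π_2 + 0.2·π_3
Solving with the normalization constraint gives π = (0.3333, 0.2593, 0.4074).
So the stationary probability of Windy is 0.4074.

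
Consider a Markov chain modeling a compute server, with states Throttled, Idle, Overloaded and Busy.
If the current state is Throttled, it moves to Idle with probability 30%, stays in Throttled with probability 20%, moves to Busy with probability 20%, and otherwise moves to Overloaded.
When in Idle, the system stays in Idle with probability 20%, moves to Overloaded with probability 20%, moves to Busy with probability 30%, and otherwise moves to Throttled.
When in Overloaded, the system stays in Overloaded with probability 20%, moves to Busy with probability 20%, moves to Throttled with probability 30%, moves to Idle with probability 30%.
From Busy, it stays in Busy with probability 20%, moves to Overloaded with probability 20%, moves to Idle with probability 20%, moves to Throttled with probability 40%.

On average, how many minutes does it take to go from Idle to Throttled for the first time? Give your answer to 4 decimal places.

3.0726

Let t(s) be the expected number of minutes to first reach Throttled from state s, with t(Throttled) = 0. Conditioning on the first minute:
t(Idle) = 1 + 0.2·t(Idle) + 0.2·t(Overloaded) + 0.3·t(Busy)
t(Overloaded) = 1 + 0.3·t(Idle) + 0.2·t(Overloaded) + 0.2·t(Busy)
t(Busy) = 1 + 0.2·t(Idle) + 0.2·t(Overloaded) + 0.2·t(Busy)
Solving: t(Idle) = 3.0726, t(Overloaded) = 3.1006, t(Busy) = 2.7933.
Expected minutes from Idle to Throttled: 3.0726.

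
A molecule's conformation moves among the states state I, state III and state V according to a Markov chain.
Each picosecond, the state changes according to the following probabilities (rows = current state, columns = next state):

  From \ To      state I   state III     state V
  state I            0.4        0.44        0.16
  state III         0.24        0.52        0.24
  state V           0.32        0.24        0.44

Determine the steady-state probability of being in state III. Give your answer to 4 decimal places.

0.4198

Let the stationary distribution be π with π = πP and π_1 + π_2 + π_3 = 1.
π_1 = 0.4·π_1 + 0.24·π_2 + 0.32·π_3
π_2 = 0.44·π_1 + 0.52·π_2 + 0.24·π_3
Solving with the normalization constraint gives π = (0.3113, 0.4198, 0.2689).
So the stationary probability of state III is 0.4198.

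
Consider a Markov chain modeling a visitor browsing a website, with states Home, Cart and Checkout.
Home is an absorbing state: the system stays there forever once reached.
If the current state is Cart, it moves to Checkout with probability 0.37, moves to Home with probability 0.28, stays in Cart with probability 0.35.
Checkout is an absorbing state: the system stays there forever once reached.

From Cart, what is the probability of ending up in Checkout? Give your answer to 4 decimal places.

0.5692

Let h(s) be the probability of absorption at Checkout starting from transient state s. Then h(Checkout) = 1 and h(Home) = 0. By first-step analysis:
h(Cart) = 0.28·0 + 0.35·h(Cart) + 0.37·1
Solving: h(Cart) = 0.5692.
Starting from Cart, the probability is 0.5692.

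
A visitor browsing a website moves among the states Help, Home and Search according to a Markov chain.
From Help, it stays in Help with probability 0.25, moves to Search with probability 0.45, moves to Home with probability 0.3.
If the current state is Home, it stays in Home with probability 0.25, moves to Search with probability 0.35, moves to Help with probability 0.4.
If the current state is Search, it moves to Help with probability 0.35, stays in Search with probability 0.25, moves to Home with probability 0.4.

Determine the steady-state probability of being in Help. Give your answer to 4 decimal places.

Let the stationary distribution be π with π = πP and π_1 + π_2 + π_3 = 1.
π_1 = 0.25·π_1 + 0.4·π_2 + 0.35·π_3
π_2 = 0.3·π_1 + 0.25·π_2 + 0.4·π_3
Solving with the normalization constraint gives π = (0.3327, 0.3189, 0.3484).
So the stationary probability of Help is 0.3327.

0.3327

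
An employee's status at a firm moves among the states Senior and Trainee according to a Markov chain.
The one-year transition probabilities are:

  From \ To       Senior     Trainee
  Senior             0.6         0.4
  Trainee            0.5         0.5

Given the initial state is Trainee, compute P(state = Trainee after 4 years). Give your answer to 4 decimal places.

0.4445

Propagate the distribution vector 4 years from Trainee.
After 0 years: (0.0000, 1.0000)
After 1 year: (0.5000, 0.5000)
After 2 years: (0.5500, 0.4500)
After 3 years: (0.5550, 0.4450)
After 4 years: (0.5555, 0.4445)
P(in Trainee after 4 years) = 0.4445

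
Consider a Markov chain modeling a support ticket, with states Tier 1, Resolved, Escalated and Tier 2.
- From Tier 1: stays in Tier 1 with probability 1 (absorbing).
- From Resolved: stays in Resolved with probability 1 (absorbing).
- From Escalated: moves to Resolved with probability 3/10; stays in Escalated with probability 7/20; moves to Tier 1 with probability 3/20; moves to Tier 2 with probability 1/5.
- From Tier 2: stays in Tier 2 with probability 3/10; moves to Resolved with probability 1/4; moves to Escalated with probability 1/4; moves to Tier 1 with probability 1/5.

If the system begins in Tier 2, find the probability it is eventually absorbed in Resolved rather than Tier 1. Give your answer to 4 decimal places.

Let h(s) be the probability of absorption at Resolved starting from transient state s. Then h(Resolved) = 1 and h(Tier 1) = 0. By first-step analysis:
h(Escalated) = 0.15·0 + 0.3·1 + 0.35·h(Escalated) + 0.2·h(Tier 2)
h(Tier 2) = 0.2·0 + 0.25·1 + 0.25·h(Escalated) + 0.3·h(Tier 2)
Solving: h(Escalated) = 0.6420, h(Tier 2) = 0.5864.
Starting from Tier 2, the probability is 0.5864.

0.5864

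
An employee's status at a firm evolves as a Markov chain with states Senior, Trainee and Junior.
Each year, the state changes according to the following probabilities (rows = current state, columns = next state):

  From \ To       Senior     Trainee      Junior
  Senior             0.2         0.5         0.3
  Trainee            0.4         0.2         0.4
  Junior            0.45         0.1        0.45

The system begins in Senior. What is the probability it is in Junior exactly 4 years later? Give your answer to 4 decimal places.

0.3846

Propagate the distribution vector 4 years from Senior.
After 0 years: (1.0000, 0.0000, 0.0000)
After 1 year: (0.2000, 0.5000, 0.3000)
After 2 years: (0.3750, 0.2300, 0.3950)
After 3 years: (0.3448, 0.2730, 0.3823)
After 4 years: (0.3502, 0.2652, 0.3846)
P(in Junior after 4 years) = 0.3846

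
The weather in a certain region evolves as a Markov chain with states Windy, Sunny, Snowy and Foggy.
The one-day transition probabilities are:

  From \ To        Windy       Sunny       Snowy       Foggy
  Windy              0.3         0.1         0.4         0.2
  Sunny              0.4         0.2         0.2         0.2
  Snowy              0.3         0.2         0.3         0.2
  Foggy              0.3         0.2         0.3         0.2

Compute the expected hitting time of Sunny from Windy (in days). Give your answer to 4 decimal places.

6.4706

Let t(s) be the expected number of days to first reach Sunny from state s, with t(Sunny) = 0. Conditioning on the first day:
t(Windy) = 1 + 0.3·t(Windy) + 0.4·t(Snowy) + 0.2·t(Foggy)
t(Snowy) = 1 + 0.3·t(Windy) + 0.3·t(Snowy) + 0.2·t(Foggy)
t(Foggy) = 1 + 0.3·t(Windy) + 0.3·t(Snowy) + 0.2·t(Foggy)
Solving: t(Windy) = 6.4706, t(Snowy) = 5.8824, t(Foggy) = 5.8824.
Expected days from Windy to Sunny: 6.4706.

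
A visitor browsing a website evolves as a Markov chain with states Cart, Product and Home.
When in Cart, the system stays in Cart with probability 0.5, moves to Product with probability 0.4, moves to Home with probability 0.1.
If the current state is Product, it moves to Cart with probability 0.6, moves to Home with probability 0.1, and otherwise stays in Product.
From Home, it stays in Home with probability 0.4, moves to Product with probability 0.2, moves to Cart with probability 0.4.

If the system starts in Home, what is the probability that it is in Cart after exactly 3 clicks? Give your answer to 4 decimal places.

Propagate the distribution vector 3 clicks from Home.
After 0 clicks: (0.0000, 0.0000, 1.0000)
After 1 click: (0.4000, 0.2000, 0.4000)
After 2 clicks: (0.4800, 0.3000, 0.2200)
After 3 clicks: (0.5080, 0.3260, 0.1660)
P(in Cart after 3 clicks) = 0.5080

0.5080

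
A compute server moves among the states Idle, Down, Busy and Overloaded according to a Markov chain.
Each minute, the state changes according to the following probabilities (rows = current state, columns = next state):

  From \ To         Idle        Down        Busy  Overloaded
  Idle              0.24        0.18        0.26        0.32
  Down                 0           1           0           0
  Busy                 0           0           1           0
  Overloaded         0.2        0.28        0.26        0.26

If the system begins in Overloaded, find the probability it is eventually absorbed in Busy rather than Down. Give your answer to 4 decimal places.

Let h(s) be the probability of absorption at Busy starting from transient state s. Then h(Busy) = 1 and h(Down) = 0. By first-step analysis:
h(Idle) = 0.24·h(Idle) + 0.18·0 + 0.26·1 + 0.32·h(Overloaded)
h(Overloaded) = 0.2·h(Idle) + 0.28·0 + 0.26·1 + 0.26·h(Overloaded)
Solving: h(Idle) = 0.5530, h(Overloaded) = 0.5008.
Starting from Overloaded, the probability is 0.5008.

0.5008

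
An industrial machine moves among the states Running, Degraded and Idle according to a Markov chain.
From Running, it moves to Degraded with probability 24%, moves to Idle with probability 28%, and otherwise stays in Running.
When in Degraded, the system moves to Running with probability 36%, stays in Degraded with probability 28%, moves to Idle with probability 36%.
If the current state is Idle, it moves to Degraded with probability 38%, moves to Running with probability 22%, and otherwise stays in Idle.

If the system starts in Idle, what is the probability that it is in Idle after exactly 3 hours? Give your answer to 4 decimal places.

Propagate the distribution vector 3 hours from Idle.
After 0 hours: (0.0000, 0.0000, 1.0000)
After 1 hour: (0.2200, 0.3800, 0.4000)
After 2 hours: (0.3304, 0.3112, 0.3584)
After 3 hours: (0.3495, 0.3026, 0.3479)
P(in Idle after 3 hours) = 0.3479

0.3479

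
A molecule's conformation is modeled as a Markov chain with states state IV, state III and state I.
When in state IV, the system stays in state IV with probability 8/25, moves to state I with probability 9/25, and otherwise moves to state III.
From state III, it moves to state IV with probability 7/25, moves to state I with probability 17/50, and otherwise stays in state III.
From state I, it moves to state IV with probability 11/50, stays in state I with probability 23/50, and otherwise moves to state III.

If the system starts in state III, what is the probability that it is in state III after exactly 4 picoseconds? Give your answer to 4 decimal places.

0.3404

Propagate the distribution vector 4 picoseconds from state III.
After 0 picoseconds: (0.0000, 1.0000, 0.0000)
After 1 picosecond: (0.2800, 0.3800, 0.3400)
After 2 picoseconds: (0.2708, 0.3428, 0.3864)
After 3 picoseconds: (0.2676, 0.3406, 0.3918)
After 4 picoseconds: (0.2672, 0.3404, 0.3924)
P(in state III after 4 picoseconds) = 0.3404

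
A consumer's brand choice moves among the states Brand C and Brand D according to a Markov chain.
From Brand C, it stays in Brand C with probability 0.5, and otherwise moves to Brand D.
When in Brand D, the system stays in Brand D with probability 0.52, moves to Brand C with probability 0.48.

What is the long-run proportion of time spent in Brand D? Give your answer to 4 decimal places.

Let the stationary distribution be π with π = πP and π_1 + π_2 = 1.
π_1 = 0.5·π_1 + 0.48·π_2
Solving with the normalization constraint gives π = (0.4898, 0.5102).
So the stationary probability of Brand D is 0.5102.

0.5102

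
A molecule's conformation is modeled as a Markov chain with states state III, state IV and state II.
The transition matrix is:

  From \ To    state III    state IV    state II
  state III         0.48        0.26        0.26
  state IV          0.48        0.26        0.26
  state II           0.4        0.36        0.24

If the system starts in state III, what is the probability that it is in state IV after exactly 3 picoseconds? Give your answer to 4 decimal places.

Propagate the distribution vector 3 picoseconds from state III.
After 0 picoseconds: (1.0000, 0.0000, 0.0000)
After 1 picosecond: (0.4800, 0.2600, 0.2600)
After 2 picoseconds: (0.4592, 0.2860, 0.2548)
After 3 picoseconds: (0.4596, 0.2855, 0.2549)
P(in state IV after 3 picoseconds) = 0.2855

0.2855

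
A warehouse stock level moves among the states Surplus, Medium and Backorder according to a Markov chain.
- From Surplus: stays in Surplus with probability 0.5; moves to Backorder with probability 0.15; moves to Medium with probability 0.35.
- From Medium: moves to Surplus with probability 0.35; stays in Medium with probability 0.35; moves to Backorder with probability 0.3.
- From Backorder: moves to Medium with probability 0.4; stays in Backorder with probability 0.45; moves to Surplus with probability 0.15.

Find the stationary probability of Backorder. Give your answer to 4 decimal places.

Let the stationary distribution be π with π = πP and π_1 + π_2 + π_3 = 1.
π_1 = 0.5·π_1 + 0.35·π_2 + 0.15·π_3
π_2 = 0.35·π_1 + 0.35·π_2 + 0.4·π_3
Solving with the normalization constraint gives π = (0.3430, 0.3646, 0.2924).
So the stationary probability of Backorder is 0.2924.

0.2924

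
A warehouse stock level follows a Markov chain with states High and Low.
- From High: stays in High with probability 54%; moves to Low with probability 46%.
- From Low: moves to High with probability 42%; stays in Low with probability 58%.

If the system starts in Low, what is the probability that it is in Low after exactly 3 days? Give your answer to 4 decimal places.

0.5236

Propagate the distribution vector 3 days from Low.
After 0 days: (0.0000, 1.0000)
After 1 day: (0.4200, 0.5800)
After 2 days: (0.4704, 0.5296)
After 3 days: (0.4764, 0.5236)
P(in Low after 3 days) = 0.5236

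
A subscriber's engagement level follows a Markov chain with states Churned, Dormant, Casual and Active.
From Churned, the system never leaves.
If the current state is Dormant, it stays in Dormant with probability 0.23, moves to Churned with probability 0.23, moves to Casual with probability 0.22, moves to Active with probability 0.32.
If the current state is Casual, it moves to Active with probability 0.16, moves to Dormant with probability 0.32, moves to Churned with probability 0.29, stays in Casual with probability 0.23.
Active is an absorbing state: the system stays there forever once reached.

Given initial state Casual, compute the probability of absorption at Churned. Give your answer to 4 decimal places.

Let h(s) be the probability of absorption at Churned starting from transient state s. Then h(Churned) = 1 and h(Active) = 0. By first-step analysis:
h(Dormant) = 0.23·1 + 0.23·h(Dormant) + 0.22·h(Casual) + 0.32·0
h(Casual) = 0.29·1 + 0.32·h(Dormant) + 0.23·h(Casual) + 0.16·0
Solving: h(Dormant) = 0.4611, h(Casual) = 0.5682.
Starting from Casual, the probability is 0.5682.

0.5682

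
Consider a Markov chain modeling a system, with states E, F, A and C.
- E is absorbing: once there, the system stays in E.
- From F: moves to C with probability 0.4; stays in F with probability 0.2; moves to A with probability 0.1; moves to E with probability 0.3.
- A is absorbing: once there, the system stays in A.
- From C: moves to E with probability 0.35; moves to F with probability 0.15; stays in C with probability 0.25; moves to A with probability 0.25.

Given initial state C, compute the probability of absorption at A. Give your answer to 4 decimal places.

Let h(s) be the probability of absorption at A starting from transient state s. Then h(A) = 1 and h(E) = 0. By first-step analysis:
h(F) = 0.3·0 + 0.2·h(F) + 0.1·1 + 0.4·h(C)
h(C) = 0.35·0 + 0.15·h(F) + 0.25·1 + 0.25·h(C)
Solving: h(F) = 0.3241, h(C) = 0.3981.
Starting from C, the probability is 0.3981.

0.3981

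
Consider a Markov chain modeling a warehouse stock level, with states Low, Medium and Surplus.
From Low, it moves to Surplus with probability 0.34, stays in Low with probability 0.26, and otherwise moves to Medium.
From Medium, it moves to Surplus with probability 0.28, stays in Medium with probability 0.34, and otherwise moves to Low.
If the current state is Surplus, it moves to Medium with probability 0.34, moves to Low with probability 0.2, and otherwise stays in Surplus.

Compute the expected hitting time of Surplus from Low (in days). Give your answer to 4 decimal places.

Let t(s) be the expected number of days to first reach Surplus from state s, with t(Surplus) = 0. Conditioning on the first day:
t(Low) = 1 + 0.26·t(Low) + 0.4·t(Medium)
t(Medium) = 1 + 0.38·t(Low) + 0.34·t(Medium)
Solving: t(Low) = 3.1510, t(Medium) = 3.3294.
Expected days from Low to Surplus: 3.1510.

3.1510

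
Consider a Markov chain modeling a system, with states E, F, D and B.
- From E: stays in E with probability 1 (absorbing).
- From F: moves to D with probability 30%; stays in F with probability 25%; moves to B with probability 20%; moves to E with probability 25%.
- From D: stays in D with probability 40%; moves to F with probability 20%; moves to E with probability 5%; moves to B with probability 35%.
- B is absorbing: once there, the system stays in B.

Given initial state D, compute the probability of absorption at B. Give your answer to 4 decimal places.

0.7756

Let h(s) be the probability of absorption at B starting from transient state s. Then h(B) = 1 and h(E) = 0. By first-step analysis:
h(F) = 0.25·0 + 0.25·h(F) + 0.3·h(D) + 0.2·1
h(D) = 0.05·0 + 0.2·h(F) + 0.4·h(D) + 0.35·1
Solving: h(F) = 0.5769, h(D) = 0.7756.
Starting from D, the probability is 0.7756.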